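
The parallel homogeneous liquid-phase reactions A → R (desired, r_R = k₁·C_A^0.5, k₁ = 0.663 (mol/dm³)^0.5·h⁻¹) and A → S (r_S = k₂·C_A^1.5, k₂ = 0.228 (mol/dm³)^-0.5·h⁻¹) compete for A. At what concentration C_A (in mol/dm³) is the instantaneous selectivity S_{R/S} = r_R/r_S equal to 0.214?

S_{R/S} = (k₁/k₂)·C_A⁻¹ ⇒ C_A = (S·k₂/k₁)^(-1).
= (0.214×0.228/0.663)^(-1) = (0.07359)^(-1) = 13.6 mol/dm³.

13.6 mol/dm³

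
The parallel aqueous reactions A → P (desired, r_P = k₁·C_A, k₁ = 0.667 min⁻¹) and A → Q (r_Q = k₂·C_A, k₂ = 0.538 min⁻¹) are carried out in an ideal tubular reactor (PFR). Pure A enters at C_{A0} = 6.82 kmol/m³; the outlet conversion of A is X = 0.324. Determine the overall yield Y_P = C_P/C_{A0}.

C_A = C_{A0}(1−X) = 4.610 kmol/m³.
Both paths are first order in A, so the instantaneous fraction to P is constant: dC_P/d(−C_A) = k₁/(k₁+k₂) = 0.5535.
C_P = 0.5535·(C_{A0}−C_A) = 0.5535×2.210 = 1.22 kmol/m³.
Y_P = C_P/C_{A0} = 1.223/6.82 = 0.179.

0.179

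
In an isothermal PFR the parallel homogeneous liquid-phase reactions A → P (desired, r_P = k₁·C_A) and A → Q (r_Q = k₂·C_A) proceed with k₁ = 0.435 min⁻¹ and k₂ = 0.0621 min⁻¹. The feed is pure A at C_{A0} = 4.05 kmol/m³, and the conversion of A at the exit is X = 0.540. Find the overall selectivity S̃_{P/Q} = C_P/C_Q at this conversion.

C_A = C_{A0}(1−X) = 1.863 kmol/m³.
Both paths are first order in A, so the instantaneous fraction to P is constant: dC_P/d(−C_A) = k₁/(k₁+k₂) = 0.8751.
C_P = 0.8751·(C_{A0}−C_A) = 0.8751×2.187 = 1.91 kmol/m³.
C_Q = (C_{A0}−C_A)−C_P = 0.2732 kmol/m³; S̃_{P/Q} = 1.914/0.2732 = 7.00.

7.00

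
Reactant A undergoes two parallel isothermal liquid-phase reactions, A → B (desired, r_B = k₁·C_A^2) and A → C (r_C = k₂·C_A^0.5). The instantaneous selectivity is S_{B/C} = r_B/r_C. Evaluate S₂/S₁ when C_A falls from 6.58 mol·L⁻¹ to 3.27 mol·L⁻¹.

0.350

S_{B/C} = (k₁/k₂)·C_A^1.5, so S₂/S₁ = (C_{A,2}/C_{A,1})^1.5.
= (3.27/6.58)^1.5 = (0.4970)^1.5 = 0.350.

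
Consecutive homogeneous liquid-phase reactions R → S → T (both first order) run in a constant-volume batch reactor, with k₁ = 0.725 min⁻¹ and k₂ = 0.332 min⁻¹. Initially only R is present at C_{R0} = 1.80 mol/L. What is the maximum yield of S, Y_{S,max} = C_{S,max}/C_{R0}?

0.517

For a first-order series the maximum intermediate yield is C_{S,max}/C_{R0} = (k₁/k₂)^[k₂/(k₂−k₁)].
= (0.725/0.332)^(0.332/(0.332−0.725)) = (2.184)^(-0.8448) = 0.5170.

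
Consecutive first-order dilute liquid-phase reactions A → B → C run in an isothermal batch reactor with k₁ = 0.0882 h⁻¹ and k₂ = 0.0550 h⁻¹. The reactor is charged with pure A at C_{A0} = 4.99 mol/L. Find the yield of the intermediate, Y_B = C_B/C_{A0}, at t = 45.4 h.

Solving the coupled first-order balances gives C_B(t) = [k₁/(k₂−k₁)]·C_{A0}·(e^(−k₁t) − e^(−k₂t)).
e^(−k₁t) = e^(−0.0882×45.4) = e^(−4.004) = 0.01824; e^(−k₂t) = e^(−2.497) = 0.08233.
C_B = 0.0882×4.99/(0.0550−0.0882) × (0.01824−0.08233) = (-13.26)×(-0.06409) = 0.8497 mol/L.
Y_B = C_B/C_{A0} = 0.8497/4.99 = 0.170.

0.170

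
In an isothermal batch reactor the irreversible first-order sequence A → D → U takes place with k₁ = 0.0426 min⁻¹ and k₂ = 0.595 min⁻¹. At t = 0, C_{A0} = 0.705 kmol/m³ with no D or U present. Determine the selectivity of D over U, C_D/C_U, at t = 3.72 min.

0.644

Solving the coupled first-order balances gives C_D(t) = [k₁/(k₂−k₁)]·C_{A0}·(e^(−k₁t) − e^(−k₂t)).
e^(−k₁t) = e^(−0.0426×3.72) = e^(−0.1585) = 0.8534; e^(−k₂t) = e^(−2.213) = 0.1093.
C_D = 0.0426×0.705/(0.595−0.0426) × (0.8534−0.1093) = 0.05437×0.7441 = 0.04046 kmol/m³.
C_A = C_{A0}e^(−k₁t) = 0.6017 kmol/m³, so C_U = C_{A0}−C_A−C_D = 0.06286 kmol/m³; C_D/C_U = 0.644.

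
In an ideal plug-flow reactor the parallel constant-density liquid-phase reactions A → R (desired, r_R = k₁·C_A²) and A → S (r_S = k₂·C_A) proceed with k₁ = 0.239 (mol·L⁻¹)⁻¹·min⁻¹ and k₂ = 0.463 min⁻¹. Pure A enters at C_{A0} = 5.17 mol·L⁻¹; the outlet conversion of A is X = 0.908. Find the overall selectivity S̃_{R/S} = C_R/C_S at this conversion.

1.24

C_A = C_{A0}(1−X) = 0.4756 mol·L⁻¹.
Along a PFR/batch, dC_S/dC_A = −r_S/(r_R+r_S) = −k₂/(k₂+k₁·C_A).
Integrating from C_{A0} to C_A: C_S = (0.463/0.239)·ln[(0.463+0.239·5.17)/(0.463+0.239·0.476)] = 1.937·ln(1.699/0.5767) = 2.093 mol·L⁻¹.
Then C_R = (C_{A0}−C_A) − C_S = 4.694 − 2.093 = 2.602 mol·L⁻¹.
S̃_{R/S} = C_R/C_S = 2.602/2.093 = 1.24.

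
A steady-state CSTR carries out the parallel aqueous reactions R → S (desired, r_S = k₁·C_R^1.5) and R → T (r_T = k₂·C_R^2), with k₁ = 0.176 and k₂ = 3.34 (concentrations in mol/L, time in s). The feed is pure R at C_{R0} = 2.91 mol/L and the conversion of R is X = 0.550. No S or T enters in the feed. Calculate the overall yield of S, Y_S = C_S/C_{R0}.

0.0242

Exit C_R = C_{R0}(1−X) = 2.91×0.450 = 1.309 mol/L.
In a CSTR the entire volume is at exit conditions, so r_S = 0.176×1.309^1.5 = 0.2637 and r_T = 3.34×1.309^2 = 5.727.
Fraction of consumed R going to S: r_S/(r_S+r_T) = 0.04402.
C_S = 0.04402·C_{R0}·X = 0.04402×2.91×0.550 = 0.0705 mol/L; Y_S = C_S/C_{R0} = 0.0242.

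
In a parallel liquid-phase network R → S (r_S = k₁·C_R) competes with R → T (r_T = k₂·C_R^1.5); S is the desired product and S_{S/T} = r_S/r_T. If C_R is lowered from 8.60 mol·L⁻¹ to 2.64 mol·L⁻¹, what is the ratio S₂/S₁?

1.80

S_{S/T} = (k₁/k₂)·C_R^-0.5, so S₂/S₁ = (C_{R,2}/C_{R,1})^-0.5.
= (2.64/8.60)^(-0.5) = (0.3070)^(-0.5) = 1.80.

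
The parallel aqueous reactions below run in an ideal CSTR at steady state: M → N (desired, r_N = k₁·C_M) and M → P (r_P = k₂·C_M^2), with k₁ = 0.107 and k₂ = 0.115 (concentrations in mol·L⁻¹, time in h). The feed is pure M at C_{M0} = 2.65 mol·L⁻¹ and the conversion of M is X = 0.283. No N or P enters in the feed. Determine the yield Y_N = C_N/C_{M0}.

Exit C_M = C_{M0}(1−X) = 2.65×0.717 = 1.900 mol·L⁻¹.
In a CSTR the entire volume is at exit conditions, so r_N = 0.107×1.900 = 0.2033 and r_P = 0.115×1.900^2 = 0.4152.
Fraction of consumed M going to N: r_N/(r_N+r_P) = 0.3287.
C_N = 0.3287·C_{M0}·X = 0.3287×2.65×0.283 = 0.247 mol·L⁻¹; Y_N = C_N/C_{M0} = 0.0930.

0.0930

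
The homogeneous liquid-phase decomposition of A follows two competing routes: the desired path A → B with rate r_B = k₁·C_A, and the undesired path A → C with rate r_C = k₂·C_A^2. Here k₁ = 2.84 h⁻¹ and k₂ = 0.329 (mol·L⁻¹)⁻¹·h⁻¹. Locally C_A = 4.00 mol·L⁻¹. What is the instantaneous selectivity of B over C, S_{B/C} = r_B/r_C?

2.16

S_{B/C} = r_B/r_C = (k₁·C_A)/(k₂·C_A^2) = (k₁/k₂)·C_A⁻¹.
= (2.84×4.000) / (0.329×4.000^2) = 11.36/5.264 = 2.16.
The undesired path is higher order in A, so low C_A (CSTR or dilute feed) favours B.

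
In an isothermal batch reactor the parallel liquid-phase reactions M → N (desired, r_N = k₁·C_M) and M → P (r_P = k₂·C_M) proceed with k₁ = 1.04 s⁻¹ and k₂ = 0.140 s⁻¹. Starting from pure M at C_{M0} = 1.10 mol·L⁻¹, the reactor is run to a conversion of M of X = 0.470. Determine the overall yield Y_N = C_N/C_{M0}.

C_M = C_{M0}(1−X) = 0.5830 mol·L⁻¹.
Both paths are first order in M, so the instantaneous fraction to N is constant: dC_N/d(−C_M) = k₁/(k₁+k₂) = 0.8814.
C_N = 0.8814·(C_{M0}−C_M) = 0.8814×0.5170 = 0.456 mol·L⁻¹.
Y_N = C_N/C_{M0} = 0.4557/1.10 = 0.414.

0.414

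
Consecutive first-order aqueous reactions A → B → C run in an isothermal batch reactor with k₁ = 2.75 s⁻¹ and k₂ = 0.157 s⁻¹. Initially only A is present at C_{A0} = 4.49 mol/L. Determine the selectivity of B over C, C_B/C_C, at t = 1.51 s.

4.99

The intermediate concentration in a first-order A→B→C sequence is C_B = k₁C_{A0}(e^(−k₁t) − e^(−k₂t))/(k₂−k₁).
e^(−k₁t) = e^(−2.75×1.51) = e^(−4.152) = 0.01573; e^(−k₂t) = e^(−0.2371) = 0.7889.
C_B = 2.75×4.49/(0.157−2.75) × (0.01573−0.7889) = (-4.762)×(-0.7732) = 3.682 mol/L.
C_A = C_{A0}e^(−k₁t) = 0.07061 mol/L, so C_C = C_{A0}−C_A−C_B = 0.7375 mol/L; C_B/C_C = 4.99.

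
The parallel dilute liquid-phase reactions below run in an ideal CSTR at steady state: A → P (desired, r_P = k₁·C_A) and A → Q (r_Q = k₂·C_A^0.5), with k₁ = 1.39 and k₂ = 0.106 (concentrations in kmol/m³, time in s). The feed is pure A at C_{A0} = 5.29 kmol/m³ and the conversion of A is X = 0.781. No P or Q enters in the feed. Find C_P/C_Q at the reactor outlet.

Exit C_A = C_{A0}(1−X) = 5.29×0.219 = 1.159 kmol/m³.
Rates in a CSTR are evaluated at the outlet concentration: r_P = 1.39×1.159 = 1.610, r_Q = 0.106×1.159^0.5 = 0.1141.
Overall selectivity = C_P/C_Q = r_Pτ/(r_Qτ) = r_P/r_Q = 14.1.

14.1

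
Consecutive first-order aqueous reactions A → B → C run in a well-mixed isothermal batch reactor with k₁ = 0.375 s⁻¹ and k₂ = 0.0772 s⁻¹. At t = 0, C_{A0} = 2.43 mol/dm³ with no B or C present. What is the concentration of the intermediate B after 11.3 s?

For first-order series with pure A initially, C_B(t) = k₁C_{A0}/(k₂−k₁)·(e^(−k₁t) − e^(−k₂t)).
e^(−k₁t) = e^(−0.375×11.3) = e^(−4.238) = 0.01444; e^(−k₂t) = e^(−0.8724) = 0.4180.
C_B = 0.375×2.43/(0.0772−0.375) × (0.01444−0.4180) = (-3.060)×(-0.4035) = 1.235 mol/dm³.

1.23 mol/dm³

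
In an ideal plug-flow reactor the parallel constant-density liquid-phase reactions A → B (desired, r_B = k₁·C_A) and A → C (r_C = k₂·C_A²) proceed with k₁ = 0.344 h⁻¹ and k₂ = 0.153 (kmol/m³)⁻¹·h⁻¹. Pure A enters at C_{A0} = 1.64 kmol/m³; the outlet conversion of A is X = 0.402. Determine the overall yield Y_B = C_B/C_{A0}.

0.255

C_A = C_{A0}(1−X) = 0.9807 kmol/m³.
Along a PFR/batch, dC_B/dC_A = −r_B/(r_B+r_C) = −k₁/(k₁+k₂·C_A).
Integrating from C_{A0} to C_A: C_B = (0.344/0.153)·ln[(0.344+0.153·1.64)/(0.344+0.153·0.981)] = 2.248·ln(0.5949/0.4941) = 0.4177 kmol/m³.
Y_B = C_B/C_{A0} = 0.4177/1.64 = 0.255.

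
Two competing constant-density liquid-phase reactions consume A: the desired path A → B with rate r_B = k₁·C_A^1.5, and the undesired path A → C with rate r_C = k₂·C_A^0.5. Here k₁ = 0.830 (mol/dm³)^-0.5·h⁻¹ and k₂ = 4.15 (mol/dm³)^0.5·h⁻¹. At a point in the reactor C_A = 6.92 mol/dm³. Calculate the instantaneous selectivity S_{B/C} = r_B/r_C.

S_{B/C} = r_B/r_C = (k₁·C_A^1.5)/(k₂·C_A^0.5) = (k₁/k₂)·C_A.
= (0.830×6.920^1.5) / (4.15×6.920^0.5) = 15.11/10.92 = 1.38.

1.38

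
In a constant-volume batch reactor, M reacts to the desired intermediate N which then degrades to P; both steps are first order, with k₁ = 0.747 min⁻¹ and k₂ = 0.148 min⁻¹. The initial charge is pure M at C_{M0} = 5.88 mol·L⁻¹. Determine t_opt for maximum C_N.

The intermediate peaks when r₁ = r₂, i.e. k₁e^(−k₁t) = k₂e^(−k₂t), giving t_opt = ln(k₂/k₁)/(k₂−k₁).
= ln(0.148/0.747)/(0.148−0.747) = ln(0.1981)/-0.5990 = -1.619/-0.5990 = 2.70 min.

2.70 min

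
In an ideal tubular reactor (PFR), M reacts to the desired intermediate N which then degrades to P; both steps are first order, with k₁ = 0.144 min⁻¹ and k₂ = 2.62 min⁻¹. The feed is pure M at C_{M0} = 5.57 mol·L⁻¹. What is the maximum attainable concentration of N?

0.259 mol·L⁻¹

At the optimum, C_{N,max}/C_{M0} = (k₁/k₂)^[k₂/(k₂−k₁)].
= (0.144/2.62)^(2.62/(2.62−0.144)) = (0.05496)^(1.058) = 0.04643.
C_{N,max} = 0.04643×5.57 = 0.259 mol·L⁻¹.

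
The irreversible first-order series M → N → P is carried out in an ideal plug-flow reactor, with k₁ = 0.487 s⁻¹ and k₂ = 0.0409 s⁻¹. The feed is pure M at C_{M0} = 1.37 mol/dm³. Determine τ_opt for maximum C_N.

The intermediate peaks when r₁ = r₂, i.e. k₁e^(−k₁τ) = k₂e^(−k₂τ), giving τ_opt = ln(k₂/k₁)/(k₂−k₁).
= ln(0.0409/0.487)/(0.0409−0.487) = ln(0.08398)/-0.4461 = -2.477/-0.4461 = 5.55 s.

5.55 s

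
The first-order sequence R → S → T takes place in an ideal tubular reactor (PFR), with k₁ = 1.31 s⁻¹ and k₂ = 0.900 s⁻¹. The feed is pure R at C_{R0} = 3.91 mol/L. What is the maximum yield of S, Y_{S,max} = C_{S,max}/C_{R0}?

Evaluating C_S at τ_opt = ln(k₂/k₁)/(k₂−k₁) gives C_{S,max}/C_{R0} = (k₁/k₂)^[k₂/(k₂−k₁)].
= (1.31/0.900)^(0.900/(0.900−1.31)) = (1.456)^(-2.195) = 0.4387.

0.439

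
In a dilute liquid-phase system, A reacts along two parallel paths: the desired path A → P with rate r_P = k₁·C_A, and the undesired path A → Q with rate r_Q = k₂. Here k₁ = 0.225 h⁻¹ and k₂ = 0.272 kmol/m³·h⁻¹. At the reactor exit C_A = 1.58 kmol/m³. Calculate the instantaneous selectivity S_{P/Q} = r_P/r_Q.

1.31

S_{P/Q} = r_P/r_Q = (k₁·C_A)/(k₂) = (k₁/k₂)·C_A.
= (0.225×1.580) / (0.272) = 0.3555/0.2720 = 1.31.
Since the desired path is higher order in A, keeping C_A high (PFR or concentrated feed) favours P.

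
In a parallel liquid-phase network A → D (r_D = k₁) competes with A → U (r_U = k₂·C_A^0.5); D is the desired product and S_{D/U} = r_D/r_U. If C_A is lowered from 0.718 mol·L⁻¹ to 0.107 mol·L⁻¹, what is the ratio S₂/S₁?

2.59

S_{D/U} = (k₁/k₂)·C_A^-0.5, so S₂/S₁ = (C_{A,2}/C_{A,1})^-0.5.
= (0.107/0.718)^(-0.5) = (0.1490)^(-0.5) = 2.59.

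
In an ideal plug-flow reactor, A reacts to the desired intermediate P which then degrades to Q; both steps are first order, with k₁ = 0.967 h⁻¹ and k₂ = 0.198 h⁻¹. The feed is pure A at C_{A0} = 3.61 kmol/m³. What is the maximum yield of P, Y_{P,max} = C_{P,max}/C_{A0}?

0.665

At the optimum, C_{P,max}/C_{A0} = (k₁/k₂)^[k₂/(k₂−k₁)].
= (0.967/0.198)^(0.198/(0.198−0.967)) = (4.884)^(-0.2575) = 0.6648.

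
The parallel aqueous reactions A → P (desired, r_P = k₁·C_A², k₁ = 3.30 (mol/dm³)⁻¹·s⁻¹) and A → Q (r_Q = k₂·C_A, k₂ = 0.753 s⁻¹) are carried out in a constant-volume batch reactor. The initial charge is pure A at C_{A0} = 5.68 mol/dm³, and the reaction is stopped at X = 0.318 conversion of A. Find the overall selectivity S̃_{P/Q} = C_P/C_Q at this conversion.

C_A = C_{A0}(1−X) = 3.874 mol/dm³.
Along a PFR/batch, dC_Q/dC_A = −r_Q/(r_P+r_Q) = −k₂/(k₂+k₁·C_A).
Integrating from C_{A0} to C_A: C_Q = (0.753/3.30)·ln[(0.753+3.30·5.68)/(0.753+3.30·3.87)] = 0.2282·ln(19.50/13.54) = 0.08326 mol/dm³.
Then C_P = (C_{A0}−C_A) − C_Q = 1.806 − 0.08326 = 1.723 mol/dm³.
S̃_{P/Q} = C_P/C_Q = 1.723/0.08326 = 20.7.

20.7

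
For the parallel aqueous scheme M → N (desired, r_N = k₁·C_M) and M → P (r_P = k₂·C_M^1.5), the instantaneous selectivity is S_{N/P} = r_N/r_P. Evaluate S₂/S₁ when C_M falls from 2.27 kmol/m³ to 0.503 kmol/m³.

S_{N/P} = (k₁/k₂)·C_M^-0.5, so S₂/S₁ = (C_{M,2}/C_{M,1})^-0.5.
= (0.503/2.27)^(-0.5) = (0.2216)^(-0.5) = 2.12.

2.12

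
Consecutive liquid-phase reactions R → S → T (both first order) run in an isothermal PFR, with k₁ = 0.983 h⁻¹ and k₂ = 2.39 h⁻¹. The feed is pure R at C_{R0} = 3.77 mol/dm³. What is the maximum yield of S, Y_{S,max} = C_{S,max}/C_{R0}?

0.221

At the optimum, C_{S,max}/C_{R0} = (k₁/k₂)^[k₂/(k₂−k₁)].
= (0.983/2.39)^(2.39/(2.39−0.983)) = (0.4113)^(1.699) = 0.2211.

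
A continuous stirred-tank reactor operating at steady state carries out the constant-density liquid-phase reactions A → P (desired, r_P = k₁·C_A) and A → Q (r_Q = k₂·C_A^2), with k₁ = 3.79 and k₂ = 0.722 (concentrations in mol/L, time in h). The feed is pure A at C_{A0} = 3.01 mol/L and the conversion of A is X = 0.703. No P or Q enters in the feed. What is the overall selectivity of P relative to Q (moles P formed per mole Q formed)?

5.87

Exit C_A = C_{A0}(1−X) = 3.01×0.297 = 0.8940 mol/L.
In a CSTR the entire volume is at exit conditions, so r_P = 3.79×0.8940 = 3.388 and r_Q = 0.722×0.8940^2 = 0.5770.
Overall selectivity = C_P/C_Q = r_Pτ/(r_Qτ) = r_P/r_Q = 5.87.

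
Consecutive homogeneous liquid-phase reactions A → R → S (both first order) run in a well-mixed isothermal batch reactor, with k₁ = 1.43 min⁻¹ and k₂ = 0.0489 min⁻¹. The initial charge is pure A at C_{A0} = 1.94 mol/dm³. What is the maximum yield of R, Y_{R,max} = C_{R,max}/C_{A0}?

For a first-order series the maximum intermediate yield is C_{R,max}/C_{A0} = (k₁/k₂)^[k₂/(k₂−k₁)].
= (1.43/0.0489)^(0.0489/(0.0489−1.43)) = (29.24)^(-0.03541) = 0.8873.

0.887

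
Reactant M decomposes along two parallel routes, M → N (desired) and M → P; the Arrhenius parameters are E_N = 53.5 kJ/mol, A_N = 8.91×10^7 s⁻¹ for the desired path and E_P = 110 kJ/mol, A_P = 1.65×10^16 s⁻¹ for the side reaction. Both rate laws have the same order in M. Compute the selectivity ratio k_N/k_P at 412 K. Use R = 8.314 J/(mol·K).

0.0787

k_N/k_P = (A_N/A_P)·exp[−(E_N−E_P)/(RT)] = (A_N/A_P)·exp[(E_P−E_N)/(RT)].
(E_P−E_N)/(RT) = (110−53.5)×10³/(8.314×412) = 56500/3425 = 16.49.
k_N/k_P = (8.91×10^7/1.65×10^16)·exp(16.49) = 5.400×10^-9 × 1.457×10^7 = 0.0787.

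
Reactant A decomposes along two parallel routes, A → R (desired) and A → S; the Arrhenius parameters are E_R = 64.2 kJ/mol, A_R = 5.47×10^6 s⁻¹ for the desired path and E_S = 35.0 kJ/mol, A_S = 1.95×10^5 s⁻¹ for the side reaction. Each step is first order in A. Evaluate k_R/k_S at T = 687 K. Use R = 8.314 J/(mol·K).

k_R/k_S = (A_R/A_S)·exp[−(E_R−E_S)/(RT)] = (A_R/A_S)·exp[(E_S−E_R)/(RT)].
(E_S−E_R)/(RT) = (35.0−64.2)×10³/(8.314×687) = -29200/5712 = -5.112.
k_R/k_S = (5.47×10^6/1.95×10^5)·exp(-5.112) = 28.05 × 0.006022 = 0.169.
Since E_R > E_S, raising the temperature improves selectivity toward R.

0.169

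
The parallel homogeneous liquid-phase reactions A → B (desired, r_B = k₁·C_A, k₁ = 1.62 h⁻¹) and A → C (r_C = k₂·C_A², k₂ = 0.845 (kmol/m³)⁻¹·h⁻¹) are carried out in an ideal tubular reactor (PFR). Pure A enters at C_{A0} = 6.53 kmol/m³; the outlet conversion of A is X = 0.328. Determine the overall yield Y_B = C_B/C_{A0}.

0.0859

C_A = C_{A0}(1−X) = 4.388 kmol/m³.
Along a PFR/batch, dC_B/dC_A = −r_B/(r_B+r_C) = −k₁/(k₁+k₂·C_A).
Integrating from C_{A0} to C_A: C_B = (1.62/0.845)·ln[(1.62+0.845·6.53)/(1.62+0.845·4.39)] = 1.917·ln(7.138/5.328) = 0.5606 kmol/m³.
Y_B = C_B/C_{A0} = 0.5606/6.53 = 0.0859.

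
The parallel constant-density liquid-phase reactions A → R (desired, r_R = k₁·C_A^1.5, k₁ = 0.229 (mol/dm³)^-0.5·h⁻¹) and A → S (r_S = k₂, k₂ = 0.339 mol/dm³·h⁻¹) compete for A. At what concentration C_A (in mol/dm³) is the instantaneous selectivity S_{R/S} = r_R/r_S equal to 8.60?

S_{R/S} = (k₁/k₂)·C_A^1.5 ⇒ C_A = (S·k₂/k₁)^(1/1.5).
= (8.60×0.339/0.229)^(0.6667) = (12.73)^(0.6667) = 5.45 mol/dm³.

5.45 mol/dm³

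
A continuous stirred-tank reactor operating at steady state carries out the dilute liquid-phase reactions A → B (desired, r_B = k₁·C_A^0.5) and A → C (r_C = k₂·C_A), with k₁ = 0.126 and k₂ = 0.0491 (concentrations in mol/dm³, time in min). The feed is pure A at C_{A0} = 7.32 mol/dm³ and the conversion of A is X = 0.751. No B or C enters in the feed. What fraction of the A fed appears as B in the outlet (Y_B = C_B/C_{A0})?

Exit C_A = C_{A0}(1−X) = 7.32×0.249 = 1.823 mol/dm³.
Rates in a CSTR are evaluated at the outlet concentration: r_B = 0.126×1.823^0.5 = 0.1701, r_C = 0.0491×1.823 = 0.08949.
Fraction of consumed A going to B: r_B/(r_B+r_C) = 0.6553.
C_B = 0.6553·C_{A0}·X = 0.6553×7.32×0.751 = 3.60 mol/dm³; Y_B = C_B/C_{A0} = 0.492.

0.492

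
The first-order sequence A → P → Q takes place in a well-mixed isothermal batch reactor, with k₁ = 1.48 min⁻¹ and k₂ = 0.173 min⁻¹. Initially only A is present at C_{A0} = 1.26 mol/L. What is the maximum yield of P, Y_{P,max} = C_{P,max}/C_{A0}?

0.753

For a first-order series the maximum intermediate yield is C_{P,max}/C_{A0} = (k₁/k₂)^[k₂/(k₂−k₁)].
= (1.48/0.173)^(0.173/(0.173−1.48)) = (8.555)^(-0.1324) = 0.7527.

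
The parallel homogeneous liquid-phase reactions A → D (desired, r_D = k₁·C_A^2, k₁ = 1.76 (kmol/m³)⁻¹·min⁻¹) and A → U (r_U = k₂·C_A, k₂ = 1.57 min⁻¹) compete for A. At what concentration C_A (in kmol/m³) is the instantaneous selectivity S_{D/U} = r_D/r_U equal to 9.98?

S_{D/U} = (k₁/k₂)·C_A ⇒ C_A = S·k₂/k₁.
= 9.98×1.57/1.76 = 8.90 kmol/m³.

8.90 kmol/m³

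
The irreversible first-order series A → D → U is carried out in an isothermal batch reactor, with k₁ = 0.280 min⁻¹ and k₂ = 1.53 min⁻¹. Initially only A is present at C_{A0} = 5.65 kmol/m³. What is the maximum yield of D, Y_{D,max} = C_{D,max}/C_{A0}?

0.125

For a first-order series the maximum intermediate yield is C_{D,max}/C_{A0} = (k₁/k₂)^[k₂/(k₂−k₁)].
= (0.280/1.53)^(1.53/(1.53−0.280)) = (0.1830)^(1.224) = 0.1251.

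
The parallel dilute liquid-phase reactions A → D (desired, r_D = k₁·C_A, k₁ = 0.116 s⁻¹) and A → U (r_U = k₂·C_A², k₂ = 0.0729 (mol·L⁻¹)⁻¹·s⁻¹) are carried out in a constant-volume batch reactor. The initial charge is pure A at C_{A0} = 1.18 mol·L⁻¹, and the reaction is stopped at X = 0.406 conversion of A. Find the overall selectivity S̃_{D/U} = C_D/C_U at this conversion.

1.71

C_A = C_{A0}(1−X) = 0.7009 mol·L⁻¹.
Along a PFR/batch, dC_D/dC_A = −r_D/(r_D+r_U) = −k₁/(k₁+k₂·C_A).
Integrating from C_{A0} to C_A: C_D = (0.116/0.0729)·ln[(0.116+0.0729·1.18)/(0.116+0.0729·0.701)] = 1.591·ln(0.2020/0.1671) = 0.3020 mol·L⁻¹.
C_U = (C_{A0}−C_A)−C_D = 0.1771 mol·L⁻¹; S̃_{D/U} = 0.3020/0.1771 = 1.71.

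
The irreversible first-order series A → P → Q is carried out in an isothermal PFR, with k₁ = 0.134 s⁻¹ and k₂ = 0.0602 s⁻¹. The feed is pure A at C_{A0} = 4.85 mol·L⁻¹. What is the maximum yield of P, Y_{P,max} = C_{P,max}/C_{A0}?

0.521

At the optimum, C_{P,max}/C_{A0} = (k₁/k₂)^[k₂/(k₂−k₁)].
= (0.134/0.0602)^(0.0602/(0.0602−0.134)) = (2.226)^(-0.8157) = 0.5206.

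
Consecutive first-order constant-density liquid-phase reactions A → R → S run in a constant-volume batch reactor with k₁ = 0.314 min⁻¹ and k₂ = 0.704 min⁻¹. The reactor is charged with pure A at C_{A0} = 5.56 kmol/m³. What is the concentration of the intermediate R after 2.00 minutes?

The intermediate concentration in a first-order A→B→C sequence is C_R = k₁C_{A0}(e^(−k₁t) − e^(−k₂t))/(k₂−k₁).
e^(−k₁t) = e^(−0.314×2.00) = e^(−0.6280) = 0.5337; e^(−k₂t) = e^(−1.408) = 0.2446.
C_R = 0.314×5.56/(0.704−0.314) × (0.5337−0.2446) = 4.477×0.2890 = 1.294 kmol/m³.

1.29 kmol/m³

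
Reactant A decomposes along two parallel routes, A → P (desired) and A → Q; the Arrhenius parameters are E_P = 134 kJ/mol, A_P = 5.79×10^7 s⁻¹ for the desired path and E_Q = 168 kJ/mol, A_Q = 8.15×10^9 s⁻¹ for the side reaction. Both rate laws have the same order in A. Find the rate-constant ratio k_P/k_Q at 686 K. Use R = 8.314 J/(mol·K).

k_P/k_Q = (A_P/A_Q)·exp[−(E_P−E_Q)/(RT)] = (A_P/A_Q)·exp[(E_Q−E_P)/(RT)].
(E_Q−E_P)/(RT) = (168−134)×10³/(8.314×686) = 34000/5703 = 5.961.
k_P/k_Q = (5.79×10^7/8.15×10^9)·exp(5.961) = 0.007104 × 388.1 = 2.76.
Since E_P < E_Q, lowering the temperature improves selectivity toward P.

2.76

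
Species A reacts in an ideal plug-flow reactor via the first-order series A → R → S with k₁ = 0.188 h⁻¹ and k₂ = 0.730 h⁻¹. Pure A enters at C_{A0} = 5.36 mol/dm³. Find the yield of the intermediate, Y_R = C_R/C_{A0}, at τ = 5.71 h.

For first-order series with pure A initially, C_R(τ) = k₁C_{A0}/(k₂−k₁)·(e^(−k₁τ) − e^(−k₂τ)).
e^(−k₁τ) = e^(−0.188×5.71) = e^(−1.073) = 0.3418; e^(−k₂τ) = e^(−4.168) = 0.01548.
C_R = 0.188×5.36/(0.730−0.188) × (0.3418−0.01548) = 1.859×0.3263 = 0.6067 mol/dm³.
Y_R = C_R/C_{A0} = 0.6067/5.36 = 0.113.

0.113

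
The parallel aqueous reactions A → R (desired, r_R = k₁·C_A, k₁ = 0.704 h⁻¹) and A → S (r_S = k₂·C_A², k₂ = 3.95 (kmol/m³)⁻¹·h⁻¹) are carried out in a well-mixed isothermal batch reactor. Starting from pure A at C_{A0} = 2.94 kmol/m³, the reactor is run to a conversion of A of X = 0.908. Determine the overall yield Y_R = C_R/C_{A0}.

0.118

C_A = C_{A0}(1−X) = 0.2705 kmol/m³.
Along a PFR/batch, dC_R/dC_A = −r_R/(r_R+r_S) = −k₁/(k₁+k₂·C_A).
Integrating from C_{A0} to C_A: C_R = (0.704/3.95)·ln[(0.704+3.95·2.94)/(0.704+3.95·0.270)] = 0.1782·ln(12.32/1.772) = 0.3455 kmol/m³.
Y_R = C_R/C_{A0} = 0.3455/2.94 = 0.118.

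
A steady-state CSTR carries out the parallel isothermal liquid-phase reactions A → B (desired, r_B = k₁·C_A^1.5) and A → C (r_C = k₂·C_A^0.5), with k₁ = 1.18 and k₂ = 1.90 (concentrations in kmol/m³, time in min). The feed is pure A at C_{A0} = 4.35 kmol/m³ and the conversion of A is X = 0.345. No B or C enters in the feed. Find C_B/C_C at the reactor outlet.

1.77

Exit C_A = C_{A0}(1−X) = 4.35×0.655 = 2.849 kmol/m³.
Rates in a CSTR are evaluated at the outlet concentration: r_B = 1.18×2.849^1.5 = 5.675, r_C = 1.90×2.849^0.5 = 3.207.
Overall selectivity = C_B/C_C = r_Bτ/(r_Cτ) = r_B/r_C = 1.77.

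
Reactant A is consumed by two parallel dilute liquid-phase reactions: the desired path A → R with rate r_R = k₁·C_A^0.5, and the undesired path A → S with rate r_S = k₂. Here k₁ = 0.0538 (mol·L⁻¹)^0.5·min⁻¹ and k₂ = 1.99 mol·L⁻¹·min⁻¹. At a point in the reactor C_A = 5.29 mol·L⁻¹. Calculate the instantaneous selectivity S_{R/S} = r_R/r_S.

S_{R/S} = r_R/r_S = (k₁·C_A^0.5)/(k₂) = (k₁/k₂)·C_A^0.5.
= (0.0538×5.290^0.5) / (1.99) = 0.1237/1.990 = 0.0622.

0.0622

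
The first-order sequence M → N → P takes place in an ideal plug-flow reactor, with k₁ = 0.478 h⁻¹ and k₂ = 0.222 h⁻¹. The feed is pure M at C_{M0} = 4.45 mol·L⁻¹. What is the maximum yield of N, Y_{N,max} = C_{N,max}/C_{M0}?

Evaluating C_N at τ_opt = ln(k₂/k₁)/(k₂−k₁) gives C_{N,max}/C_{M0} = (k₁/k₂)^[k₂/(k₂−k₁)].
= (0.478/0.222)^(0.222/(0.222−0.478)) = (2.153)^(-0.8672) = 0.5142.

0.514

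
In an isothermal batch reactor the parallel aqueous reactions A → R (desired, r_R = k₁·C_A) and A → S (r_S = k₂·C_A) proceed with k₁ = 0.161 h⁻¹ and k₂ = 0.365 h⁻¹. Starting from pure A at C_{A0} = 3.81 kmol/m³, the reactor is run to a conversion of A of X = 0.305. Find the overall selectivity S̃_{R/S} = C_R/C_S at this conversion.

C_A = C_{A0}(1−X) = 2.648 kmol/m³.
Both paths are first order in A, so the instantaneous fraction to R is constant: dC_R/d(−C_A) = k₁/(k₁+k₂) = 0.3061.
C_R = 0.3061·(C_{A0}−C_A) = 0.3061×1.162 = 0.356 kmol/m³.
C_S = (C_{A0}−C_A)−C_R = 0.8064 kmol/m³; S̃_{R/S} = 0.3557/0.8064 = 0.441.

0.441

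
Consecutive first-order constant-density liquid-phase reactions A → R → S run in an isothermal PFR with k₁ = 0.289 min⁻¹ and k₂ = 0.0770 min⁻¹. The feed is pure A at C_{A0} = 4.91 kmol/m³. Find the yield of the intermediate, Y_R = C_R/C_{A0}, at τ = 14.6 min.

0.423

For first-order series with pure A initially, C_R(τ) = k₁C_{A0}/(k₂−k₁)·(e^(−k₁τ) − e^(−k₂τ)).
e^(−k₁τ) = e^(−0.289×14.6) = e^(−4.219) = 0.01471; e^(−k₂τ) = e^(−1.124) = 0.3249.
C_R = 0.289×4.91/(0.0770−0.289) × (0.01471−0.3249) = (-6.693)×(-0.3102) = 2.076 kmol/m³.
Y_R = C_R/C_{A0} = 2.076/4.91 = 0.423.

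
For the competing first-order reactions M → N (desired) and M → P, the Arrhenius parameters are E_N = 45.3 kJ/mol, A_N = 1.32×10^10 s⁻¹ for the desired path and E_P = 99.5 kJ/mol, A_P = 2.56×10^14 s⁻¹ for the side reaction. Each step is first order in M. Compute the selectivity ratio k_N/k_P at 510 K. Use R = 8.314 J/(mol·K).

Since both paths have the same order in M, the concentration cancels and S_{N/P} = k_N/k_P = (A_N/A_P)·exp[(E_P−E_N)/(RT)].
(E_P−E_N)/(RT) = (99.5−45.3)×10³/(8.314×510) = 54200/4240 = 12.78.
k_N/k_P = (1.32×10^10/2.56×10^14)·exp(12.78) = 5.156×10^-5 × 3.560×10^5 = 18.4.
Since E_N < E_P, lowering the temperature improves selectivity toward N.

18.4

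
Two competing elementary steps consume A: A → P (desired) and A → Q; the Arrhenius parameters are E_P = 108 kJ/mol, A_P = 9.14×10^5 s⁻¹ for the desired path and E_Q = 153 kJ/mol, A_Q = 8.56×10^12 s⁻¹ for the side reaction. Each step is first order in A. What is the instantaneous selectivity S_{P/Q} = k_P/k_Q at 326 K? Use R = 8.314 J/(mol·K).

k_P/k_Q = (A_P/A_Q)·exp[−(E_P−E_Q)/(RT)] = (A_P/A_Q)·exp[(E_Q−E_P)/(RT)].
(E_Q−E_P)/(RT) = (153−108)×10³/(8.314×326) = 45000/2710 = 16.60.
k_P/k_Q = (9.14×10^5/8.56×10^12)·exp(16.60) = 1.068×10^-7 × 1.624×10^7 = 1.73.

1.73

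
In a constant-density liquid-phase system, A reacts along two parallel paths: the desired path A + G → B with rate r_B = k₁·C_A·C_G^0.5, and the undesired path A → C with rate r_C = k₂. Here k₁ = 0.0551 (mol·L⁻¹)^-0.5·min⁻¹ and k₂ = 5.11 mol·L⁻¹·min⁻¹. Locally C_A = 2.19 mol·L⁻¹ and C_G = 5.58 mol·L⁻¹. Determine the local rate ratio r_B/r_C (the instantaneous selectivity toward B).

0.0558

S_{B/C} = r_B/r_C = (k₁·C_A·C_G^0.5)/(k₂) = (k₁/k₂)·C_A·C_G^0.5.
= (0.0551×2.190×5.580^0.5) / (5.11) = 0.2850/5.110 = 0.0558.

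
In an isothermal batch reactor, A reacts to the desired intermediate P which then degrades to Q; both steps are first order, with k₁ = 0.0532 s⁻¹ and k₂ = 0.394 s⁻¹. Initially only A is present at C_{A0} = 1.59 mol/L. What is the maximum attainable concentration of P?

At the optimum, C_{P,max}/C_{A0} = (k₁/k₂)^[k₂/(k₂−k₁)].
= (0.0532/0.394)^(0.394/(0.394−0.0532)) = (0.1350)^(1.156) = 0.09878.
C_{P,max} = 0.09878×1.59 = 0.157 mol/L.

0.157 mol/L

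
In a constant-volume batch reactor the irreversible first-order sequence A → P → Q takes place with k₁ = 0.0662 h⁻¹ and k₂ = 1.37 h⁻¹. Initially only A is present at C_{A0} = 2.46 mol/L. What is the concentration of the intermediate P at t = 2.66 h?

0.101 mol/L

Solving the coupled first-order balances gives C_P(t) = [k₁/(k₂−k₁)]·C_{A0}·(e^(−k₁t) − e^(−k₂t)).
e^(−k₁t) = e^(−0.0662×2.66) = e^(−0.1761) = 0.8385; e^(−k₂t) = e^(−3.644) = 0.02614.
C_P = 0.0662×2.46/(1.37−0.0662) × (0.8385−0.02614) = 0.1249×0.8124 = 0.1015 mol/L.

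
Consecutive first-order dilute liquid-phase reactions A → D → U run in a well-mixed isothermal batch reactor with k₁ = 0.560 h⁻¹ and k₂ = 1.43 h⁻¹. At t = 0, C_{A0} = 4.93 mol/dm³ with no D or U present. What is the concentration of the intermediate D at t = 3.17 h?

For first-order series with pure A initially, C_D(t) = k₁C_{A0}/(k₂−k₁)·(e^(−k₁t) − e^(−k₂t)).
e^(−k₁t) = e^(−0.560×3.17) = e^(−1.775) = 0.1694; e^(−k₂t) = e^(−4.533) = 0.01075.
C_D = 0.560×4.93/(1.43−0.560) × (0.1694−0.01075) = 3.173×0.1587 = 0.5036 mol/dm³.

0.504 mol/dm³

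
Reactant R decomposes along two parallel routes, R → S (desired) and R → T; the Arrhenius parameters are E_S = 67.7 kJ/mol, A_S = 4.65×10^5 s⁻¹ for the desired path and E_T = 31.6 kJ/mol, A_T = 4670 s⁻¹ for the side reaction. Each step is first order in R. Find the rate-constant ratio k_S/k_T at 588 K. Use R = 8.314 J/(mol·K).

With equal orders, S_{S/T} = k_S/k_T = (A_S/A_T)·exp[(E_T−E_S)/(RT)].
(E_T−E_S)/(RT) = (31.6−67.7)×10³/(8.314×588) = -36100/4889 = -7.384.
k_S/k_T = (4.65×10^5/4670)·exp(-7.384) = 99.57 × 6.208×10^-4 = 0.0618.
Since E_S > E_T, raising the temperature improves selectivity toward S.

0.0618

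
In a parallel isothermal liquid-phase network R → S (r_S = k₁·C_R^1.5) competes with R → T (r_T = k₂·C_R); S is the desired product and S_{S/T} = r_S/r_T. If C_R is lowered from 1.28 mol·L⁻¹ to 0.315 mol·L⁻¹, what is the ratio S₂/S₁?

0.496

S_{S/T} = (k₁/k₂)·C_R^0.5, so S₂/S₁ = (C_{R,2}/C_{R,1})^0.5.
= (0.315/1.28)^0.5 = (0.2461)^0.5 = 0.496.
Selectivity toward S falls as C_R falls — high-concentration operation is favoured.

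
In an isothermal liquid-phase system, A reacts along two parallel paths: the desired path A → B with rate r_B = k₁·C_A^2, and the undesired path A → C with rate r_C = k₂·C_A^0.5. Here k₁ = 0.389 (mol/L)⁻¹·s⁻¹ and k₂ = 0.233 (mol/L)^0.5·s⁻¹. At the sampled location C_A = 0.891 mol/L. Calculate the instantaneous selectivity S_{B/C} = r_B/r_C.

1.40

S_{B/C} = r_B/r_C = (k₁·C_A^2)/(k₂·C_A^0.5) = (k₁/k₂)·C_A^1.5.
= (0.389×0.8910^2) / (0.233×0.8910^0.5) = 0.3088/0.2199 = 1.40.
Since the desired path is higher order in A, keeping C_A high (PFR or concentrated feed) favours B.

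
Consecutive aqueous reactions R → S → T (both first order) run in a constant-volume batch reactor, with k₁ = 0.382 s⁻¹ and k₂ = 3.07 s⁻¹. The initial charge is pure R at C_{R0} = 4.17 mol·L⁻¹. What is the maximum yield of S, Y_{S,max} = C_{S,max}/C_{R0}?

0.0925

At the optimum, C_{S,max}/C_{R0} = (k₁/k₂)^[k₂/(k₂−k₁)].
= (0.382/3.07)^(3.07/(3.07−0.382)) = (0.1244)^(1.142) = 0.09253.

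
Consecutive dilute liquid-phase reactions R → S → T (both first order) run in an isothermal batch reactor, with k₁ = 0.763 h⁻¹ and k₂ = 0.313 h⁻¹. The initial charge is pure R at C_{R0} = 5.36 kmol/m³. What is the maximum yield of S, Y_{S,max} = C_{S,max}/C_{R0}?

0.538

At the optimum, C_{S,max}/C_{R0} = (k₁/k₂)^[k₂/(k₂−k₁)].
= (0.763/0.313)^(0.313/(0.313−0.763)) = (2.438)^(-0.6956) = 0.5381.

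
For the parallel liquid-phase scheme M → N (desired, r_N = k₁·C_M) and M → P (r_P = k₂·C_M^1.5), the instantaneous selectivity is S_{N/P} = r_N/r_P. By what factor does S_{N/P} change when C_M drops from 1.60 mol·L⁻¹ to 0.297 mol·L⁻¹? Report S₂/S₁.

S_{N/P} = (k₁/k₂)·C_M^-0.5, so S₂/S₁ = (C_{M,2}/C_{M,1})^-0.5.
= (0.297/1.60)^(-0.5) = (0.1856)^(-0.5) = 2.32.
Selectivity toward N rises as C_M falls — low-concentration operation is favoured.

2.32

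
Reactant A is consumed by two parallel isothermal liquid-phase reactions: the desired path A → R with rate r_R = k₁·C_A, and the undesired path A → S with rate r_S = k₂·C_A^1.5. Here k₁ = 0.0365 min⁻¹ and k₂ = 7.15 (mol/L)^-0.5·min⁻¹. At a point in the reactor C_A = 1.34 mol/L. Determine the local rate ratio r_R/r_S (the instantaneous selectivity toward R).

S_{R/S} = r_R/r_S = (k₁·C_A)/(k₂·C_A^1.5) = (k₁/k₂)·C_A^-0.5.
= (0.0365×1.340) / (7.15×1.340^1.5) = 0.04891/11.09 = 0.00441.

0.00441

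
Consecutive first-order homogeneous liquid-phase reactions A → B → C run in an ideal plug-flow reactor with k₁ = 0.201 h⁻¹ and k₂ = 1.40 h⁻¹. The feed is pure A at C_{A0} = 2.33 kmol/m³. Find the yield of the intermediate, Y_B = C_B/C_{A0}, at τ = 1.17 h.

0.0999

For first-order series with pure A initially, C_B(τ) = k₁C_{A0}/(k₂−k₁)·(e^(−k₁τ) − e^(−k₂τ)).
e^(−k₁τ) = e^(−0.201×1.17) = e^(−0.2352) = 0.7904; e^(−k₂τ) = e^(−1.638) = 0.1944.
C_B = 0.201×2.33/(1.40−0.201) × (0.7904−0.1944) = 0.3906×0.5961 = 0.2328 kmol/m³.
Y_B = C_B/C_{A0} = 0.2328/2.33 = 0.0999.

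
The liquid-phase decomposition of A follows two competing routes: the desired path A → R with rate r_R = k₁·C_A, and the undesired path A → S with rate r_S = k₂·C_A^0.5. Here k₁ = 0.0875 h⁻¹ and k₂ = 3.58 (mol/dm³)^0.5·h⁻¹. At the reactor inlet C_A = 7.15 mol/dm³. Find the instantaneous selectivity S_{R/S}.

S_{R/S} = r_R/r_S = (k₁·C_A)/(k₂·C_A^0.5) = (k₁/k₂)·C_A^0.5.
= (0.0875×7.150) / (3.58×7.150^0.5) = 0.6256/9.573 = 0.0654.

0.0654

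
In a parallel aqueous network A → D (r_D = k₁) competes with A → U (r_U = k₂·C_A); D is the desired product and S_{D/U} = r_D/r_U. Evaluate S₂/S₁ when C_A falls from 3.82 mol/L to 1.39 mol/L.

S_{D/U} = (k₁/k₂)·C_A⁻¹, so S₂/S₁ = (C_{A,2}/C_{A,1})⁻¹.
= 3.82/1.39 = 2.75.

2.75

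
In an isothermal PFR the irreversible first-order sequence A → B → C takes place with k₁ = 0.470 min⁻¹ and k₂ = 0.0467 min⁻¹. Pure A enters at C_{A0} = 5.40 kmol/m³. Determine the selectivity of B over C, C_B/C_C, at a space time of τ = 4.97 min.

5.93

Solving the coupled first-order balances gives C_B(τ) = [k₁/(k₂−k₁)]·C_{A0}·(e^(−k₁τ) − e^(−k₂τ)).
e^(−k₁τ) = e^(−0.470×4.97) = e^(−2.336) = 0.09672; e^(−k₂τ) = e^(−0.2321) = 0.7929.
C_B = 0.470×5.40/(0.0467−0.470) × (0.09672−0.7929) = (-5.996)×(-0.6961) = 4.174 kmol/m³.
C_A = C_{A0}e^(−k₁τ) = 0.5223 kmol/m³, so C_C = C_{A0}−C_A−C_B = 0.7038 kmol/m³; C_B/C_C = 5.93.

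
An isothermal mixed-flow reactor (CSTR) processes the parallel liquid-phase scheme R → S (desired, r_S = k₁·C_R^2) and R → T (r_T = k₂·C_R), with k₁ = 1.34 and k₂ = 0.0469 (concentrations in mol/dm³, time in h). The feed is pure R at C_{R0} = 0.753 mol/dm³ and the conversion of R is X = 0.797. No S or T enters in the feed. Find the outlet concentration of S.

Exit C_R = C_{R0}(1−X) = 0.753×0.203 = 0.1529 mol/dm³.
Rates in a CSTR are evaluated at the outlet concentration: r_S = 1.34×0.1529^2 = 0.03131, r_T = 0.0469×0.1529 = 0.007169.
Fraction of consumed R going to S: r_S/(r_S+r_T) = 0.8137.
C_S = 0.8137·C_{R0}·X = 0.8137×0.753×0.797 = 0.488 mol/dm³.

0.488 mol/dm³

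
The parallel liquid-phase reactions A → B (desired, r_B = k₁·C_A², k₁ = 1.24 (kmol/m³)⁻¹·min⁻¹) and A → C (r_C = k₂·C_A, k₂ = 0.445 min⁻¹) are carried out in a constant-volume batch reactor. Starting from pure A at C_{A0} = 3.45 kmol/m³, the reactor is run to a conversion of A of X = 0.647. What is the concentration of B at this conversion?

1.92 kmol/m³

C_A = C_{A0}(1−X) = 1.218 kmol/m³.
Along a PFR/batch, dC_C/dC_A = −r_C/(r_B+r_C) = −k₂/(k₂+k₁·C_A).
Integrating from C_{A0} to C_A: C_C = (0.445/1.24)·ln[(0.445+1.24·3.45)/(0.445+1.24·1.22)] = 0.3589·ln(4.723/1.955) = 0.3165 kmol/m³.
Then C_B = (C_{A0}−C_A) − C_C = 2.232 − 0.3165 = 1.916 kmol/m³.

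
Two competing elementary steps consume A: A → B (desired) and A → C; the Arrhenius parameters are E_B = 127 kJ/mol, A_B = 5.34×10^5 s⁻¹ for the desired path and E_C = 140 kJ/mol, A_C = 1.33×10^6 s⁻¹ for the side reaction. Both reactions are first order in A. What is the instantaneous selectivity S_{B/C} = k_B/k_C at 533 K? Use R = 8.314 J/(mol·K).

7.55

k_B/k_C = (A_B/A_C)·exp[−(E_B−E_C)/(RT)] = (A_B/A_C)·exp[(E_C−E_B)/(RT)].
(E_C−E_B)/(RT) = (140−127)×10³/(8.314×533) = 13000/4431 = 2.934.
k_B/k_C = (5.34×10^5/1.33×10^6)·exp(2.934) = 0.4015 × 18.80 = 7.55.
Since E_B < E_C, lowering the temperature improves selectivity toward B.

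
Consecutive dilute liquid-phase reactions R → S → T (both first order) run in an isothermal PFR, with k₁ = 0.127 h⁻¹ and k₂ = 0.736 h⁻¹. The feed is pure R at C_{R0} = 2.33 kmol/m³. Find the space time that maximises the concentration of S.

Setting dC_S/dτ = 0 gives τ_opt = ln(k₂/k₁)/(k₂−k₁).
= ln(0.736/0.127)/(0.736−0.127) = ln(5.795)/0.6090 = 1.757/0.6090 = 2.89 h.

2.89 h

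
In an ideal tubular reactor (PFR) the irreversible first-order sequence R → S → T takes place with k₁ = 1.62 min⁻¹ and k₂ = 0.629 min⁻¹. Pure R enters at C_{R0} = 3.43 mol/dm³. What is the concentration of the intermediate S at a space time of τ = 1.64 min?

Solving the coupled first-order balances gives C_S(τ) = [k₁/(k₂−k₁)]·C_{R0}·(e^(−k₁τ) − e^(−k₂τ)).
e^(−k₁τ) = e^(−1.62×1.64) = e^(−2.657) = 0.07017; e^(−k₂τ) = e^(−1.032) = 0.3565.
C_S = 1.62×3.43/(0.629−1.62) × (0.07017−0.3565) = (-5.607)×(-0.2863) = 1.605 mol/dm³.

1.61 mol/dm³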